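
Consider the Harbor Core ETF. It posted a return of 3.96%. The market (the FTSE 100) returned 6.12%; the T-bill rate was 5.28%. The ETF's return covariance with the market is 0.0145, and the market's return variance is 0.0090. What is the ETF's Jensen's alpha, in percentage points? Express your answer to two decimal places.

β = Cov / Var = 0.0145 / 0.0090 = 1.6111
E[R] = Rf + β(Rm − Rf) = 5.28% + 1.6111 × (6.12% − 5.28%) = 6.6333%
α = Rp − E[R] = 3.96% − 6.6333% = -2.6733

-2.67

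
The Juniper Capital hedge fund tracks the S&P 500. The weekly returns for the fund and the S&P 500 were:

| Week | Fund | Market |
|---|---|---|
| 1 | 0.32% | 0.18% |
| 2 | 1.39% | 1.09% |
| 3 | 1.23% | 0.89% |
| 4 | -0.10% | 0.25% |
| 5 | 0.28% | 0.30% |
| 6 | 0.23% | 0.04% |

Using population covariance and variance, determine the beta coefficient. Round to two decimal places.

1.32

r̄p = 0.5583%,  r̄m = 0.4583%
Cov = Σ(rp − r̄p)(rm − r̄m) / 6 = 0.2000
Var(rm) = Σ(rm − r̄m)² / 6 = 0.1510
β = Cov / Var = 0.2000 / 0.1510 = 1.3245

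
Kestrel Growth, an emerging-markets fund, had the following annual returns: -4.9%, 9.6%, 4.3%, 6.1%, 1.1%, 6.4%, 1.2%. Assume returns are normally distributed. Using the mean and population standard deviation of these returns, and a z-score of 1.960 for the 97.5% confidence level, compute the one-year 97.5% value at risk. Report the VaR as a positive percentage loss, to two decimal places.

5.19

μ = (-4.9 + 9.6 + 4.3 + 6.1 + 1.1 + 6.4 + 1.2) / 7 = 23.80 / 7 = 3.4000%
Σ(r − μ)² = 134.5600; population σ = √(134.5600/7) = 4.3844%
VaR = −(μ − z·σ) = −(3.4000 − 1.960 × 4.3844) = −(-5.1934) = 5.1934%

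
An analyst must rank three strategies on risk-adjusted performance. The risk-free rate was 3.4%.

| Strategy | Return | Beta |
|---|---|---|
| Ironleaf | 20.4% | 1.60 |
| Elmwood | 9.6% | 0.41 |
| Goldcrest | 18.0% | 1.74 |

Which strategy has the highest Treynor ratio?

Elmwood

Ironleaf: Treynor = (20.4% − 3.4%) / 1.60 = 10.625
Elmwood: Treynor = (9.6% − 3.4%) / 0.41 = 15.122
Goldcrest: Treynor = (18.0% − 3.4%) / 1.74 = 8.391
Highest: Elmwood (15.122).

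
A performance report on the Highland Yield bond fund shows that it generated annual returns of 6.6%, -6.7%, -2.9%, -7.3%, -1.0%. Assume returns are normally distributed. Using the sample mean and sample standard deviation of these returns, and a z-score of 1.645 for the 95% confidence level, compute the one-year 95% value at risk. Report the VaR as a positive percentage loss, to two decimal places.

Mean return r̄ = -11.30 / 5 = -2.2600%
Sample σ = √[Σ(r − r̄)² / 4] = √[125.6120 / 4] = √31.4030 = 5.6038%
VaR = −(r̄ − z·σ) = −(-2.2600 − 1.645 × 5.6038) = −(-11.4783) = 11.4783%

11.48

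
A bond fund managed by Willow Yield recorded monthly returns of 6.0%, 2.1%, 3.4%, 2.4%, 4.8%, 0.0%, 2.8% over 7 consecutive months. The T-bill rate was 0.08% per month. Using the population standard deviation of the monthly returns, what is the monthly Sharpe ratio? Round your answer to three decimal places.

1.666

Mean return r̄ = 21.50 / 7 = 3.0714%
Population std dev = √[22.5743 / 7] = 1.7958%
Sharpe = (r̄ − rf) / σ = (3.0714 − 0.08) / 1.7958 = 2.9914 / 1.7958 = 1.6658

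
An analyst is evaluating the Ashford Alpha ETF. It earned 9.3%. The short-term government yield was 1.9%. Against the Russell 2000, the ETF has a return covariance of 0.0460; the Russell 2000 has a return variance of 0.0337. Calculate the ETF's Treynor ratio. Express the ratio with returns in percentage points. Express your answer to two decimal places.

β = Cov / Var = 0.0460 / 0.0337 = 1.3650
Treynor = (Rp − Rf) / β = (9.3% − 1.9%) / 1.3650 = 7.40 / 1.3650 = 5.4212

5.42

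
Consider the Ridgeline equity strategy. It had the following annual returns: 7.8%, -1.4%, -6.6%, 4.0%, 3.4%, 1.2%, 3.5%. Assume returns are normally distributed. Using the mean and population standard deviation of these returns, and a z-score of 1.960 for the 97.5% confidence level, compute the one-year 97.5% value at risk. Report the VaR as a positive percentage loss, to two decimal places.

Mean return r̄ = 11.90 / 7 = 1.7000%
Σ(r − r̄)² = (7.8 − 1.7000)² + (-1.4 − 1.7000)² + … = 127.3800
σ = √[127.3800 / 7] = 4.2658%
VaR = −(r̄ − z·σ) = −(1.7000 − 1.960 × 4.2658) = −(-6.6610) = 6.6610%

6.66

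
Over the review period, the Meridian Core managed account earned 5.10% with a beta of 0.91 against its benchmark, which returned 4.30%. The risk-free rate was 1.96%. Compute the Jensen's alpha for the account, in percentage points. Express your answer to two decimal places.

1.01

CAPM expected return = Rf + β(Rm − Rf) = 1.96% + 0.91 × (4.30% − 1.96%) = 1.96 + 0.91 × 2.34 = 4.0894%
Jensen's α = Rp − E[R] = 5.10% − 4.0894% = 1.0106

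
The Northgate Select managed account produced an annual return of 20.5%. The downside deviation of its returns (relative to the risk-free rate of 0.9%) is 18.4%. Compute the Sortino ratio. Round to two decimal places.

1.07

Sortino = (Rp − Rf) / σd = (20.5% − 0.9%) / 18.4% = 19.60% / 18.4% = 1.0652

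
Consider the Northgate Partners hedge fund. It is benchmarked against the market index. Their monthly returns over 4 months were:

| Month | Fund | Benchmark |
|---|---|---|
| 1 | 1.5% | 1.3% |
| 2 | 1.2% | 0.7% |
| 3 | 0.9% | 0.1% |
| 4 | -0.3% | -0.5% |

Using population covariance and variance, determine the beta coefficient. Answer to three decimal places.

0.950

r̄p = 0.8250%,  r̄m = 0.4000%
Cov = Σ(rp − r̄p)(rm − r̄m) / 4 = 0.4275
Var(rm) = Σ(rm − r̄m)² / 4 = 0.4500
β = Cov / Var = 0.4275 / 0.4500 = 0.9500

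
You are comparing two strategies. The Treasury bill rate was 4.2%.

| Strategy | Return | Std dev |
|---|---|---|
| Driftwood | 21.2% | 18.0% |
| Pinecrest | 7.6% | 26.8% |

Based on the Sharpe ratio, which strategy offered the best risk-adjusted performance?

Driftwood

Driftwood: Sharpe ratio = (21.2% − 4.2%) / 18.0% = 0.944
Pinecrest: Sharpe ratio = (7.6% − 4.2%) / 26.8% = 0.127
Highest: Driftwood (0.944).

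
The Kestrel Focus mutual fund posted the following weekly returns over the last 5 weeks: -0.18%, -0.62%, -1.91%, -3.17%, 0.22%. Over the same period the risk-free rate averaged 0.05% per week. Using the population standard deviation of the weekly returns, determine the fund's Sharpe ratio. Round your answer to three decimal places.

r̄ = (-0.18 − 0.62 − 1.91 − 3.17 + 0.22) / 5 = -1.1320%
Σ(r − r̄)² = 7.7551; population σ = √(7.7551/5) = 1.2454%
Sharpe = (r̄ − rf) / σ = (-1.1320 − 0.05) / 1.2454 = -1.1820 / 1.2454 = -0.9491

-0.949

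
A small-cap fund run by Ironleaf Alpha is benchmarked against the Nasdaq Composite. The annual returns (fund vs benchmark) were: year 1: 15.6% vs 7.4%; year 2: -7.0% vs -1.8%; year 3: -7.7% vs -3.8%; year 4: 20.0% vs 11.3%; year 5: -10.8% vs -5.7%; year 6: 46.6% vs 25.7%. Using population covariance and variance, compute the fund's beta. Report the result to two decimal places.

1.87

r̄p = 9.4500%,  r̄m = 5.5167%
Cov = Σ(rp − r̄p)(rm − r̄m) / 6 = 221.6142
Var(rm) = Σ(rm − r̄m)² / 6 = 118.4181
β = Cov / Var = 221.6142 / 118.4181 = 1.8715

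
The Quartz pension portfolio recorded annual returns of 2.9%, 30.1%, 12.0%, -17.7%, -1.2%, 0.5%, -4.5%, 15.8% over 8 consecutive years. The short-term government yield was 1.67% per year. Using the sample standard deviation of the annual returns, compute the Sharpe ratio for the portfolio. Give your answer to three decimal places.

0.212

Mean return μ = 37.90 / 8 = 4.7375%
Sample σ = √[Σ(r − μ)² / 7] = √[1463.7388 / 7] = √209.1055 = 14.4605%
Sharpe = (μ − rf) / σ = (4.7375 − 1.67) / 14.4605 = 3.0675 / 14.4605 = 0.2121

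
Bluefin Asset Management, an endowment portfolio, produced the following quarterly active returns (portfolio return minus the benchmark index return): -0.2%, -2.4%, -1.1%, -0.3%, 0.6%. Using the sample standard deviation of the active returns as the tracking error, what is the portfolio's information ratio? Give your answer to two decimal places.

-0.60

μ = (-0.2 − 2.4 − 1.1 − 0.3 + 0.6) / 5 = -0.6800%
Sample std dev = √[5.1480 / 4] = 1.1345%
IR = μ / tracking error = -0.6800 / 1.1345 = -0.5994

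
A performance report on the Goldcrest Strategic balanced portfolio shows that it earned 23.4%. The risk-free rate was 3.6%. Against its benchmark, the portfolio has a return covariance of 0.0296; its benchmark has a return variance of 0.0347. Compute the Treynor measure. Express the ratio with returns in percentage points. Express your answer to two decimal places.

β = Cov / Var = 0.0296 / 0.0347 = 0.8530
Treynor = (Rp − Rf) / β = (23.4% − 3.6%) / 0.8530 = 19.80 / 0.8530 = 23.2122

23.21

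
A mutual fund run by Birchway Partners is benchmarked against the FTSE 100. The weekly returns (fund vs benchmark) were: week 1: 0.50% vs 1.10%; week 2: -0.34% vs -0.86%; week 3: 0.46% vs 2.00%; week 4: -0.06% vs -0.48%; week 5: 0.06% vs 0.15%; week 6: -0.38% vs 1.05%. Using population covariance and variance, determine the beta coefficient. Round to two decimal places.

r̄p = 0.0400%,  r̄m = 0.4933%
Cov = Σ(rp − r̄p)(rm − r̄m) / 6 = 0.2138
Var(rm) = Σ(rm − r̄m)² / 6 = 0.9741
β = Cov / Var = 0.2138 / 0.9741 = 0.2195

0.22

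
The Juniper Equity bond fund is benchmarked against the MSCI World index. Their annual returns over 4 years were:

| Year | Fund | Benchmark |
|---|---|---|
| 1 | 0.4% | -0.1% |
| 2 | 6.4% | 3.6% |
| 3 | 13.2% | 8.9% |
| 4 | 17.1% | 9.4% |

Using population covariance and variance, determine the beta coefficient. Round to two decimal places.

r̄p = 9.2750%,  r̄m = 5.4500%
Cov = Σ(rp − r̄p)(rm − r̄m) / 4 = 24.7563
Var(rm) = Σ(rm − r̄m)² / 4 = 15.4325
β = Cov / Var = 24.7563 / 15.4325 = 1.6042

1.60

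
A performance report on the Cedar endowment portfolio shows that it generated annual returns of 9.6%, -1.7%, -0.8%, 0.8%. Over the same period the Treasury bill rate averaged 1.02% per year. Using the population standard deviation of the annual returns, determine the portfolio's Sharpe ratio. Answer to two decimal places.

r̄ = (9.6 − 1.7 − 0.8 + 0.8) / 4 = 1.9750%
Population std dev = √[80.7275 / 4] = 4.4924%
Sharpe = (r̄ − rf) / σ = (1.9750 − 1.02) / 4.4924 = 0.9550 / 4.4924 = 0.2126

0.21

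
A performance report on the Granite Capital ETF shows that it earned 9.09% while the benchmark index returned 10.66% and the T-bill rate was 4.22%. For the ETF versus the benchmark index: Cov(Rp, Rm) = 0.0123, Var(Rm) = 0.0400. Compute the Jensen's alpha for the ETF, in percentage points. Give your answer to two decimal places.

2.89

β = Cov / Var = 0.0123 / 0.0400 = 0.3075
E[R] = Rf + β(Rm − Rf) = 4.22% + 0.3075 × (10.66% − 4.22%) = 6.2003%
α = Rp − E[R] = 9.09% − 6.2003% = 2.8897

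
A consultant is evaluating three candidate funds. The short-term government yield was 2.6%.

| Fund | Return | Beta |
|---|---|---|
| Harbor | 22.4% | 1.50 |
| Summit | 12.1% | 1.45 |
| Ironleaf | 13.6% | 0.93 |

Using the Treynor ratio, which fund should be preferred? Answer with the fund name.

Harbor: Treynor = (22.4% − 2.6%) / 1.50 = 13.200
Summit: Treynor = (12.1% − 2.6%) / 1.45 = 6.552
Ironleaf: Treynor = (13.6% − 2.6%) / 0.93 = 11.828
Highest: Harbor (13.200).

Harbor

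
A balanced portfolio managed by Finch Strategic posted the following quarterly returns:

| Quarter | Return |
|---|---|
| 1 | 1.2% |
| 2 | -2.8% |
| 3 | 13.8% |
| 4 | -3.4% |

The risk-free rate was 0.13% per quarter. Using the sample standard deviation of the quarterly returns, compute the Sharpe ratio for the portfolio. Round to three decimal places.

r̄ = (1.2 − 2.8 + 13.8 − 3.4) / 4 = 2.2000%
Sample σ = √[Σ(r − r̄)² / 3] = √[191.9200 / 3] = √63.9733 = 7.9983%
Sharpe = (r̄ − rf) / σ = (2.2000 − 0.13) / 7.9983 = 2.0700 / 7.9983 = 0.2588

0.259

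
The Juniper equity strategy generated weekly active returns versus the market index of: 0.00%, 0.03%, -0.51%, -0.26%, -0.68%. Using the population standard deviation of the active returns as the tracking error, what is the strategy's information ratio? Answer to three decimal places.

-1.020

r̄ = (0 + 0.03 − 0.51 − 0.26 − 0.68) / 5 = -0.2840%
Σ(r − r̄)² = (0 − (-0.2840))² + (0.03 − (-0.2840))² + … = 0.3877
population σ = √(0.3877 / 5) = √0.0775 = 0.2784%
IR = r̄ / tracking error = -0.2840 / 0.2784 = -1.0201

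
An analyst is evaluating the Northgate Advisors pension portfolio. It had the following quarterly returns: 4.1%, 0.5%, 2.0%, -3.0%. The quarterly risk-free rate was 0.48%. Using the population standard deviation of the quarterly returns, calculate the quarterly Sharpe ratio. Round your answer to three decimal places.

0.162

r̄ = (4.1 + 0.5 + 2 − 3) / 4 = 0.9000%
Σ(r − r̄)² = 26.8200; population σ = √(26.8200/4) = 2.5894%
Sharpe = (r̄ − rf) / σ = (0.9000 − 0.48) / 2.5894 = 0.4200 / 2.5894 = 0.1622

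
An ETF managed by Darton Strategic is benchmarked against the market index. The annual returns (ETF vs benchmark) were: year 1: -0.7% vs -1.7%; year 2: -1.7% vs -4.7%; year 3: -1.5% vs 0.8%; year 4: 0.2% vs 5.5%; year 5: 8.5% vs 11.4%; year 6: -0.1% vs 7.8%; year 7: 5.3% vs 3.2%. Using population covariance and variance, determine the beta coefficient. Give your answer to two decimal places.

0.49

r̄p = 1.4286%,  r̄m = 3.1857%
Cov = Σ(rp − r̄p)(rm − r̄m) / 7 = 12.9004
Var(rm) = Σ(rm − r̄m)² / 7 = 26.5527
β = Cov / Var = 12.9004 / 26.5527 = 0.4858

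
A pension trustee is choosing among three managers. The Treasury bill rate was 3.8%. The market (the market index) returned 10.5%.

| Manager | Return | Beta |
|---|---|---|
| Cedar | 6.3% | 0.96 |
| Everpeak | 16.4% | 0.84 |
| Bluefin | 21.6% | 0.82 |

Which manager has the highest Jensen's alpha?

Bluefin

Cedar: α = 6.3% − [3.8% + 0.96 × (10.5% − 3.8%)] = -3.932
Everpeak: α = 16.4% − [3.8% + 0.84 × (10.5% − 3.8%)] = 6.972
Bluefin: α = 21.6% − [3.8% + 0.82 × (10.5% − 3.8%)] = 12.306
Highest: Bluefin (12.306).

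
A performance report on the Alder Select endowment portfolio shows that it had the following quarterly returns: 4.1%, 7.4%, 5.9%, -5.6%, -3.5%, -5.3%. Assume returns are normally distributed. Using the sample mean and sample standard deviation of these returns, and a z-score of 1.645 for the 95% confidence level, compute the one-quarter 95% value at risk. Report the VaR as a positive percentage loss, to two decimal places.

r̄ = (4.1 + 7.4 + 5.9 − 5.6 − 3.5 − 5.3) / 6 = 0.5000%
Σ(r − r̄)² = 176.5800; sample σ = √(176.5800/5) = 5.9427%
VaR = −(r̄ − z·σ) = −(0.5000 − 1.645 × 5.9427) = −(-9.2757) = 9.2757%

9.28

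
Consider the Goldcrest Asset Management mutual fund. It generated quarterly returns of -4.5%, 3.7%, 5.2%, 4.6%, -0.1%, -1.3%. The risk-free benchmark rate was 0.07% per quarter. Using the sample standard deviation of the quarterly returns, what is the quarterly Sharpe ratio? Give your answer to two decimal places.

r̄ = (-4.5 + 3.7 + 5.2 + 4.6 − 0.1 − 1.3) / 6 = 1.2667%
Sample std dev = √[74.2133 / 5] = 3.8526%
Sharpe = (r̄ − rf) / σ = (1.2667 − 0.07) / 3.8526 = 1.1967 / 3.8526 = 0.3106

0.31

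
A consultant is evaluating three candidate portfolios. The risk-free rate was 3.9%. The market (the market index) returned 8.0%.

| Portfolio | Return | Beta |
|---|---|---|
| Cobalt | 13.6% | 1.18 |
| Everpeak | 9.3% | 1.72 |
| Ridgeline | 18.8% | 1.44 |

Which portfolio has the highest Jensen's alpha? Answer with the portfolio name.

Ridgeline

Cobalt: α = 13.6% − [3.9% + 1.18 × (8.0% − 3.9%)] = 4.862
Everpeak: α = 9.3% − [3.9% + 1.72 × (8.0% − 3.9%)] = -1.652
Ridgeline: α = 18.8% − [3.9% + 1.44 × (8.0% − 3.9%)] = 8.996
Highest: Ridgeline (8.996).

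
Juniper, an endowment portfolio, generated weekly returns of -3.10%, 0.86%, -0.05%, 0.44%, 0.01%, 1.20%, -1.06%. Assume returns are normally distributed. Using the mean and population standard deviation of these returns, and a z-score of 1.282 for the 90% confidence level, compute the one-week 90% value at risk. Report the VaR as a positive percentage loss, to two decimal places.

r̄ = (-3.1 + 0.86 − 0.05 + 0.44 + 0.01 + 1.2 − 1.06) / 7 = -0.2429%
Σ(r − r̄)² = (-3.1 − (-0.2429))² + (0.86 − (-0.2429))² + (-0.05 − (-0.2429))² + … = 12.6965
population σ = √(12.6965 / 7) = √1.8138 = 1.3468%
VaR = −(r̄ − z·σ) = −(-0.2429 − 1.282 × 1.3468) = −(-1.9695) = 1.9695%

1.97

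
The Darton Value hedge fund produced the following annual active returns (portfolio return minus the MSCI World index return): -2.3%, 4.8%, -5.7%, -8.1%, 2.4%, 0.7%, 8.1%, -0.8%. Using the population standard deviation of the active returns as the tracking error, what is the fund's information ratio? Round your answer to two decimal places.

-0.02

Mean return r̄ = -0.90 / 8 = -0.1125%
Σ(r − r̄)² = 198.8288; population σ = √(198.8288/8) = 4.9853%
IR = r̄ / tracking error = -0.1125 / 4.9853 = -0.0226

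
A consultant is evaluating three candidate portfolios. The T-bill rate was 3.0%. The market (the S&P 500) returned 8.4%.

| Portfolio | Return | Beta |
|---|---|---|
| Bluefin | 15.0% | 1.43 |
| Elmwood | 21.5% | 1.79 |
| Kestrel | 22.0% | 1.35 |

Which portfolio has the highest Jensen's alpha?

Bluefin: α = 15.0% − [3.0% + 1.43 × (8.4% − 3.0%)] = 4.278
Elmwood: α = 21.5% − [3.0% + 1.79 × (8.4% − 3.0%)] = 8.834
Kestrel: α = 22.0% − [3.0% + 1.35 × (8.4% − 3.0%)] = 11.710
Highest: Kestrel (11.710).

Kestrel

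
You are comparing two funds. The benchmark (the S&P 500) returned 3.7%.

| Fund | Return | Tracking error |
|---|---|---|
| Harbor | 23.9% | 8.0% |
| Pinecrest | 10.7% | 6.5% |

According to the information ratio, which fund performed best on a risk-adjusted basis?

Harbor: IR = (23.9% − 3.7%) / 8.0% = 2.525
Pinecrest: IR = (10.7% − 3.7%) / 6.5% = 1.077
Highest: Harbor (2.525).

Harbor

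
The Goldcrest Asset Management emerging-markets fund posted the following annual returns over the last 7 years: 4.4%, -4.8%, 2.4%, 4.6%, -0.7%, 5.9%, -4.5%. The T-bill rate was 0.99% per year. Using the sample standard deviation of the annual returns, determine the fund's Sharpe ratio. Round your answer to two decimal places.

r̄ = (4.4 − 4.8 + 2.4 + 4.6 − 0.7 + 5.9 − 4.5) / 7 = 7.30 / 7 = 1.0429%
Σ(r − r̄)² = (4.4 − 1.0429)² + (-4.8 − 1.0429)² + … = 117.2571
σ = √[117.2571 / 6] = 4.4207%
Sharpe = (r̄ − rf) / σ = (1.0429 − 0.99) / 4.4207 = 0.0529 / 4.4207 = 0.0120

0.01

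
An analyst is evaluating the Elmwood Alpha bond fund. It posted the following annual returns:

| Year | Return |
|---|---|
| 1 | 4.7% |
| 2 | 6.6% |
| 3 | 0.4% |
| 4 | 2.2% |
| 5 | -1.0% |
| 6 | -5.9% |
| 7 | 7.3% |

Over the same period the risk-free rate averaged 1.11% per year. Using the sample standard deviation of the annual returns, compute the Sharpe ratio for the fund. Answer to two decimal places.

0.20

μ = (4.7 + 6.6 + 0.4 + 2.2 − 1 − 5.9 + 7.3) / 7 = 14.30 / 7 = 2.0429%
Σ(r − μ)² = 130.5371; sample σ = √(130.5371/6) = 4.6644%
Sharpe = (μ − rf) / σ = (2.0429 − 1.11) / 4.6644 = 0.9329 / 4.6644 = 0.2000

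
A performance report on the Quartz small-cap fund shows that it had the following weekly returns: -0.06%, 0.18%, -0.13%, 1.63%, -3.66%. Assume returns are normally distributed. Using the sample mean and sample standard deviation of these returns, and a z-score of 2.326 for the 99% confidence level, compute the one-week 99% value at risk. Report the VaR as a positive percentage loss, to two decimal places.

Mean return r̄ = -2.040 / 5 = -0.4080%
Sample std dev = √[15.2731 / 4] = 1.9540%
VaR = −(r̄ − z·σ) = −(-0.4080 − 2.326 × 1.9540) = −(-4.9530) = 4.9530%

4.95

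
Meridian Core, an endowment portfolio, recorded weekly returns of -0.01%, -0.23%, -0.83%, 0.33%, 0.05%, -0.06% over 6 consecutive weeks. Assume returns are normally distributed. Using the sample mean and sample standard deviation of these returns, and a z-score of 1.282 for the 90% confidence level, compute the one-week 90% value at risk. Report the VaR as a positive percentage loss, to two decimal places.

r̄ = (-0.01 − 0.23 − 0.83 + 0.33 + 0.05 − 0.06) / 6 = -0.1250%
Sample std dev = √[0.7632 / 5] = 0.3907%
VaR = −(r̄ − z·σ) = −(-0.1250 − 1.282 × 0.3907) = −(-0.6259) = 0.6259%

0.63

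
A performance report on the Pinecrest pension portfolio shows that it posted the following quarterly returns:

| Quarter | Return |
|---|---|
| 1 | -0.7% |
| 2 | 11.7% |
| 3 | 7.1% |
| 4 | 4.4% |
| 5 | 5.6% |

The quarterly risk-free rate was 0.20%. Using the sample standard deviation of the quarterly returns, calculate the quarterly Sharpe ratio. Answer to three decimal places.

Mean return r̄ = 28.10 / 5 = 5.6200%
Sample std dev = √[80.5880 / 4] = 4.4885%
Sharpe = (r̄ − rf) / σ = (5.6200 − 0.2) / 4.4885 = 5.4200 / 4.4885 = 1.2075

1.208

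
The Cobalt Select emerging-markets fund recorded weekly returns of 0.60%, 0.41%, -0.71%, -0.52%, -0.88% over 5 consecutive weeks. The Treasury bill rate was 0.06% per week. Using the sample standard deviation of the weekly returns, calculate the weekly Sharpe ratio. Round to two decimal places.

-0.41

Mean return r̄ = -1.100 / 5 = -0.2200%
Σ(r − r̄)² = (0.6 − (-0.2200))² + (0.41 − (-0.2200))² + (-0.71 − (-0.2200))² + … = 1.8350
sample σ = √(1.8350 / 4) = √0.4588 = 0.6773%
Sharpe = (r̄ − rf) / σ = (-0.2200 − 0.06) / 0.6773 = -0.2800 / 0.6773 = -0.4134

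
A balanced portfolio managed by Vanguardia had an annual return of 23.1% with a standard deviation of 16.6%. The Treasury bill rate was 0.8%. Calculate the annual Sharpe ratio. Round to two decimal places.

Sharpe = (Rp − Rf) / σp = (23.1% − 0.8%) / 16.6% = 22.30% / 16.6% = 1.3434

1.34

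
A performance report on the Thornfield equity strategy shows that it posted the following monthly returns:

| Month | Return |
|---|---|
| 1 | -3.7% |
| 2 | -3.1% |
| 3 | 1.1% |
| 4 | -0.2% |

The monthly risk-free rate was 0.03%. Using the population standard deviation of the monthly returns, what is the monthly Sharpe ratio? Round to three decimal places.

-0.756

r̄ = (-3.7 − 3.1 + 1.1 − 0.2) / 4 = -1.4750%
Population σ = √[Σ(r − r̄)² / 4] = √[15.8475 / 4] = √3.9619 = 1.9905%
Sharpe = (r̄ − rf) / σ = (-1.4750 − 0.03) / 1.9905 = -1.5050 / 1.9905 = -0.7561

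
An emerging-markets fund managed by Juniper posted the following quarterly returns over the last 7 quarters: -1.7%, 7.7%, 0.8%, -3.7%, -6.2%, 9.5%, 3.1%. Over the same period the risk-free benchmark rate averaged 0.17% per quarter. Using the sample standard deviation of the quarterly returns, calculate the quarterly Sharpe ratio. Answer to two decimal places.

0.20

μ = (-1.7 + 7.7 + 0.8 − 3.7 − 6.2 + 9.5 + 3.1) / 7 = 1.3571%
Sample std dev = √[201.9171 / 6] = 5.8011%
Sharpe = (μ − rf) / σ = (1.3571 − 0.17) / 5.8011 = 1.1871 / 5.8011 = 0.2046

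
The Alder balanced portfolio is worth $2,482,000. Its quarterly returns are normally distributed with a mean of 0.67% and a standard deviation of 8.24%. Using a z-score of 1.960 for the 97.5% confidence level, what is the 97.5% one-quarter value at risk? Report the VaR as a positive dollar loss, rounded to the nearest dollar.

$384,224

Return at the 97.5% tail: μ − z·σ = 0.67% − 1.960 × 8.24% = 0.67 − 16.1504 = -15.4804%
VaR = −(-15.4804%) × $2,482,000 = 15.4804% × $2,482,000 = $384,224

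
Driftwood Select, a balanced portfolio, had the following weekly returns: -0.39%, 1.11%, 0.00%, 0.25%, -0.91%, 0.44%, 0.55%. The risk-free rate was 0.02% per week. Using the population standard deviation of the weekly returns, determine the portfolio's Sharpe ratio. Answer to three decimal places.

r̄ = (-0.39 + 1.11 + 0 + 0.25 − 0.91 + 0.44 + 0.55) / 7 = 1.050 / 7 = 0.1500%
Σ(r − r̄)² = (-0.39 − 0.1500)² + (1.11 − 0.1500)² + … = 2.6134
population σ = √(2.6134 / 7) = √0.3733 = 0.6110%
Sharpe = (r̄ − rf) / σ = (0.1500 − 0.02) / 0.6110 = 0.1300 / 0.6110 = 0.2128

0.213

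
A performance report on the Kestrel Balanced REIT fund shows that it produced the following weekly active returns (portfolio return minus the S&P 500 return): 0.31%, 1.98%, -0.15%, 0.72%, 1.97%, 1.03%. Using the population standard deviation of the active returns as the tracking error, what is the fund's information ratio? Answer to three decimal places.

1.231

Mean return μ = 5.860 / 6 = 0.9767%
Σ(r − μ)² = 3.7759; population σ = √(3.7759/6) = 0.7933%
IR = μ / tracking error = 0.9767 / 0.7933 = 1.2312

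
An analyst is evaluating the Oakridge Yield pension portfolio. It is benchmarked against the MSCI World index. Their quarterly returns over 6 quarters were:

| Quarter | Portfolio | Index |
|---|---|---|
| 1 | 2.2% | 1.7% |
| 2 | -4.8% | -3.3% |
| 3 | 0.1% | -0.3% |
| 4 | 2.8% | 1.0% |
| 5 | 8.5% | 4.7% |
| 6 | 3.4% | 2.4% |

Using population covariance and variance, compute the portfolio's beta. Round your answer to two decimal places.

1.59

r̄p = 2.0333%,  r̄m = 1.0333%
Cov = Σ(rp − r̄p)(rm − r̄m) / 6 = 9.6422
Var(rm) = Σ(rm − r̄m)² / 6 = 6.0522
β = Cov / Var = 9.6422 / 6.0522 = 1.5932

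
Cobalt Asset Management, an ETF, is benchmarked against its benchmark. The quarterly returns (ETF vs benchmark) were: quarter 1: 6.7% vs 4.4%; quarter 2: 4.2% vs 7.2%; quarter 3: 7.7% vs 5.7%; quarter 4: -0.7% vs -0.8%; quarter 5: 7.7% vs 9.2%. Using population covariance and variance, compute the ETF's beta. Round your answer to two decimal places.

r̄p = 5.1200%,  r̄m = 5.1400%
Cov = Σ(rp − r̄p)(rm − r̄m) / 5 = 8.6852
Var(rm) = Σ(rm − r̄m)² / 5 = 11.3744
β = Cov / Var = 8.6852 / 11.3744 = 0.7636

0.76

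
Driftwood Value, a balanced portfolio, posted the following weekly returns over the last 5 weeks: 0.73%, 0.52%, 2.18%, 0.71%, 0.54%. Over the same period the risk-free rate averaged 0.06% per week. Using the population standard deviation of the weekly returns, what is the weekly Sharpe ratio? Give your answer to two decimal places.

1.40

r̄ = (0.73 + 0.52 + 2.18 + 0.71 + 0.54) / 5 = 0.9360%
Population σ = √[Σ(r − r̄)² / 5] = √[1.9709 / 5] = √0.3942 = 0.6279%
Sharpe = (r̄ − rf) / σ = (0.9360 − 0.06) / 0.6279 = 0.8760 / 0.6279 = 1.3951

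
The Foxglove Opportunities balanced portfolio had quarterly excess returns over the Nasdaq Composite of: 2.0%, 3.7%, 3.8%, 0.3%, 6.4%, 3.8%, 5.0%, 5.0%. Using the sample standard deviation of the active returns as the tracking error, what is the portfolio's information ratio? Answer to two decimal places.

r̄ = (2 + 3.7 + 3.8 + 0.3 + 6.4 + 3.8 + 5 + 5) / 8 = 30.00 / 8 = 3.7500%
Sample σ = √[Σ(r − r̄)² / 7] = √[25.1200 / 7] = √3.5886 = 1.8944%
IR = r̄ / tracking error = 3.7500 / 1.8944 = 1.9795

1.98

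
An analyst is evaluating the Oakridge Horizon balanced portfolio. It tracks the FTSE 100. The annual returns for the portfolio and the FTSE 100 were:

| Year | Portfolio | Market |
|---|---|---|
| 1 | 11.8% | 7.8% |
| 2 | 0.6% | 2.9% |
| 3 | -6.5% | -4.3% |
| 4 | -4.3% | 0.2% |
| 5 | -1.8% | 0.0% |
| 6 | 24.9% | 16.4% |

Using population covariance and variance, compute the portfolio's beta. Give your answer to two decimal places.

r̄p = 4.1167%,  r̄m = 3.8333%
Cov = Σ(rp − r̄p)(rm − r̄m) / 6 = 72.4244
Var(rm) = Σ(rm − r̄m)² / 6 = 44.7622
β = Cov / Var = 72.4244 / 44.7622 = 1.6180

1.62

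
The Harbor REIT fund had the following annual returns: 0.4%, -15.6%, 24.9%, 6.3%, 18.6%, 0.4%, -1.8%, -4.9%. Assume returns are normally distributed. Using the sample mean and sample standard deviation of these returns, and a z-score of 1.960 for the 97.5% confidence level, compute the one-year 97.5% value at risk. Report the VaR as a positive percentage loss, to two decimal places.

r̄ = (0.4 − 15.6 + 24.9 + 6.3 + 18.6 + 0.4 − 1.8 − 4.9) / 8 = 28.30 / 8 = 3.5375%
Σ(r − r̄)² = (0.4 − 3.5375)² + (-15.6 − 3.5375)² + … = 1176.4788
σ = √[1176.4788 / 7] = 12.9641%
VaR = −(r̄ − z·σ) = −(3.5375 − 1.960 × 12.9641) = −(-21.8721) = 21.8721%

21.87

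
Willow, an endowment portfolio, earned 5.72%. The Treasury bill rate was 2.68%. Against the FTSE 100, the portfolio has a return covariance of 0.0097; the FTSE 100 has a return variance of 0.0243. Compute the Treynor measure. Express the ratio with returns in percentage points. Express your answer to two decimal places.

β = Cov / Var = 0.0097 / 0.0243 = 0.3992
Treynor = (Rp − Rf) / β = (5.72% − 2.68%) / 0.3992 = 3.04 / 0.3992 = 7.6152

7.62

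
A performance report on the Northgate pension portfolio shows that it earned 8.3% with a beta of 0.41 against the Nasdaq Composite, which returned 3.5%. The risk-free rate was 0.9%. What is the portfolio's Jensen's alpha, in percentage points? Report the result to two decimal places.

6.33

CAPM expected return = Rf + β(Rm − Rf) = 0.9% + 0.41 × (3.5% − 0.9%) = 0.9 + 0.41 × 2.60 = 1.9660%
Jensen's α = Rp − E[R] = 8.3% − 1.9660% = 6.3340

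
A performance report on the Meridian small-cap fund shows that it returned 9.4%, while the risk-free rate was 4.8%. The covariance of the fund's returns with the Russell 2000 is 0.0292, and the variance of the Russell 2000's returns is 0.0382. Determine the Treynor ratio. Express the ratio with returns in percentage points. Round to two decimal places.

β = Cov / Var = 0.0292 / 0.0382 = 0.7644
Treynor = (Rp − Rf) / β = (9.4% − 4.8%) / 0.7644 = 4.60 / 0.7644 = 6.0178

6.02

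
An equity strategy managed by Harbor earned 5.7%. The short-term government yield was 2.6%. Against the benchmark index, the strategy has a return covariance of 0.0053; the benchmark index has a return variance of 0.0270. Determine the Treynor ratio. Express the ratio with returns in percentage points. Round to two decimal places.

β = Cov / Var = 0.0053 / 0.0270 = 0.1963
Treynor = (Rp − Rf) / β = (5.7% − 2.6%) / 0.1963 = 3.10 / 0.1963 = 15.7922

15.79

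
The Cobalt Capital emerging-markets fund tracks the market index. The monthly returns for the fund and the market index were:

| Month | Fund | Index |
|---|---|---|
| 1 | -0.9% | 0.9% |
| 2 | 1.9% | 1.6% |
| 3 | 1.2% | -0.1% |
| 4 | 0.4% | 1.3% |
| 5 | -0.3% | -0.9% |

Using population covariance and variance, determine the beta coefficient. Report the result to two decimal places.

0.37

r̄p = 0.4600%,  r̄m = 0.5600%
Cov = Σ(rp − r̄p)(rm − r̄m) / 5 = 0.3224
Var(rm) = Σ(rm − r̄m)² / 5 = 0.8624
β = Cov / Var = 0.3224 / 0.8624 = 0.3738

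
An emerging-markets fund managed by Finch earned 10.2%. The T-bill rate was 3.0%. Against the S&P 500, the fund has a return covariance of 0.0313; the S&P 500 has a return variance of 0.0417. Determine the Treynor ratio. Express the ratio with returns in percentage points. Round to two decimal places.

9.59

β = Cov / Var = 0.0313 / 0.0417 = 0.7506
Treynor = (Rp − Rf) / β = (10.2% − 3.0%) / 0.7506 = 7.20 / 0.7506 = 9.5923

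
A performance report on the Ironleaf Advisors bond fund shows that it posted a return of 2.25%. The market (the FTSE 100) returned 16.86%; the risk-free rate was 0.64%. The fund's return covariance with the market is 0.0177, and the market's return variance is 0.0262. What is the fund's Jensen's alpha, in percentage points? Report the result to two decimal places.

-9.35

β = Cov / Var = 0.0177 / 0.0262 = 0.6756
E[R] = Rf + β(Rm − Rf) = 0.64% + 0.6756 × (16.86% − 0.64%) = 11.5982%
α = Rp − E[R] = 2.25% − 11.5982% = -9.3482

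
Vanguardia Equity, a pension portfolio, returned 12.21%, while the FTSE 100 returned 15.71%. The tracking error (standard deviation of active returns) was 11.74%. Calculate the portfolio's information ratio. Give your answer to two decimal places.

-0.30

IR = (Rp − Rb) / TE = (12.21% − 15.71%) / 11.74% = -3.50% / 11.74% = -0.2981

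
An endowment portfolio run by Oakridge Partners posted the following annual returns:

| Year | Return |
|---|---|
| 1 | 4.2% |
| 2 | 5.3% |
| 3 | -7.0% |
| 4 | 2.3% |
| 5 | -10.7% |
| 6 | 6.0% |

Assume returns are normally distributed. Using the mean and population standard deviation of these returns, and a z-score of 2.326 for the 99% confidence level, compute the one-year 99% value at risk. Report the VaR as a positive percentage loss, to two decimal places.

μ = (4.2 + 5.3 − 7 + 2.3 − 10.7 + 6) / 6 = 0.10 / 6 = 0.0167%
Population σ = √[Σ(r − μ)² / 6] = √[250.5083 / 6] = √41.7514 = 6.4615%
VaR = −(μ − z·σ) = −(0.0167 − 2.326 × 6.4615) = −(-15.0127) = 15.0127%

15.01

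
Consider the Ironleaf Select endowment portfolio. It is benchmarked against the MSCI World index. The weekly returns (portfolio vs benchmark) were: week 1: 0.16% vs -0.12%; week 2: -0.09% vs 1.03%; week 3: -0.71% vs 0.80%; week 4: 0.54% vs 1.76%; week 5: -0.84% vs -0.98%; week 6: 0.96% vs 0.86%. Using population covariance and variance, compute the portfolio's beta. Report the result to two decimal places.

0.41

r̄p = 0.0033%,  r̄m = 0.5583%
Cov = Σ(rp − r̄p)(rm − r̄m) / 6 = 0.3180
Var(rm) = Σ(rm − r̄m)² / 6 = 0.7737
β = Cov / Var = 0.3180 / 0.7737 = 0.4110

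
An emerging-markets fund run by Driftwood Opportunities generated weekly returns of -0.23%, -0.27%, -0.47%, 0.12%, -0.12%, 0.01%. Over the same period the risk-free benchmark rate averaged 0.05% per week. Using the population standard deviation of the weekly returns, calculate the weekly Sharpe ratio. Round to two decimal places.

r̄ = (-0.23 − 0.27 − 0.47 + 0.12 − 0.12 + 0.01) / 6 = -0.960 / 6 = -0.1600%
Σ(r − r̄)² = (-0.23 − (-0.1600))² + (-0.27 − (-0.1600))² + (-0.47 − (-0.1600))² + … = 0.2220
population σ = √(0.2220 / 6) = √0.0370 = 0.1924%
Sharpe = (r̄ − rf) / σ = (-0.1600 − 0.05) / 0.1924 = -0.2100 / 0.1924 = -1.0915

-1.09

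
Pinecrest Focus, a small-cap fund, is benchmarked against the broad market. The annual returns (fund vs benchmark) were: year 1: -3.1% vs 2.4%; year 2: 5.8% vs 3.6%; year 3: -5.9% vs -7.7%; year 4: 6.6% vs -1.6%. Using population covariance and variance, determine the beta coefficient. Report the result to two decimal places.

0.66

r̄p = 0.8500%,  r̄m = -0.8250%
Cov = Σ(rp − r̄p)(rm − r̄m) / 4 = 12.7788
Var(rm) = Σ(rm − r̄m)² / 4 = 19.4619
β = Cov / Var = 12.7788 / 19.4619 = 0.6566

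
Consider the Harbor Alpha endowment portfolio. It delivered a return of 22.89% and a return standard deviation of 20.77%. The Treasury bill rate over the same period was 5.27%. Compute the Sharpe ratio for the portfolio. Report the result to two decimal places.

0.85

Sharpe = (Rp − Rf) / σp = (22.89% − 5.27%) / 20.77% = 17.62% / 20.77% = 0.8483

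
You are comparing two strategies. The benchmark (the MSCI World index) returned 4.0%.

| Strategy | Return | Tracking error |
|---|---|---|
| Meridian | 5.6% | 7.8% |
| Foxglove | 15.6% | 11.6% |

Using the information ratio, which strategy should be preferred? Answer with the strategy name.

Foxglove

Meridian: IR = (5.6% − 4.0%) / 7.8% = 0.205
Foxglove: IR = (15.6% − 4.0%) / 11.6% = 1.000
Highest: Foxglove (1.000).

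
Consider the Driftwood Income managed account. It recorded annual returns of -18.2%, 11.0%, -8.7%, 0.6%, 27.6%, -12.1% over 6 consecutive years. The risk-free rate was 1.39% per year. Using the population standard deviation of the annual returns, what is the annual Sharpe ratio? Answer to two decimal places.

Mean return μ = 0.20 / 6 = 0.0333%
Population σ = √[Σ(r − μ)² / 6] = √[1436.4533 / 6] = √239.4089 = 15.4728%
Sharpe = (μ − rf) / σ = (0.0333 − 1.39) / 15.4728 = -1.3567 / 15.4728 = -0.0877

-0.09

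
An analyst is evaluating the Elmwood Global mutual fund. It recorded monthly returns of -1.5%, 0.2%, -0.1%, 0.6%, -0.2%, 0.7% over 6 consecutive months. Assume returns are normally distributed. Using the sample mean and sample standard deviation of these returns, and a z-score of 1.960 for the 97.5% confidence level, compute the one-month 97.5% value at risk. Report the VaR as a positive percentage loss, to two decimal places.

Mean return r̄ = -0.30 / 6 = -0.0500%
Sample std dev = √[3.1750 / 5] = 0.7969%
VaR = −(r̄ − z·σ) = −(-0.0500 − 1.960 × 0.7969) = −(-1.6119) = 1.6119%

1.61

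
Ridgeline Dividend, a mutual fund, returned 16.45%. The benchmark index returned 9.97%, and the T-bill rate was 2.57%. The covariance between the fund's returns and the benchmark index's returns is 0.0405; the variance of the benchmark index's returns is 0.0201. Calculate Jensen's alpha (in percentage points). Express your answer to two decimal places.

β = Cov / Var = 0.0405 / 0.0201 = 2.0149
E[R] = Rf + β(Rm − Rf) = 2.57% + 2.0149 × (9.97% − 2.57%) = 17.4803%
α = Rp − E[R] = 16.45% − 17.4803% = -1.0303

-1.03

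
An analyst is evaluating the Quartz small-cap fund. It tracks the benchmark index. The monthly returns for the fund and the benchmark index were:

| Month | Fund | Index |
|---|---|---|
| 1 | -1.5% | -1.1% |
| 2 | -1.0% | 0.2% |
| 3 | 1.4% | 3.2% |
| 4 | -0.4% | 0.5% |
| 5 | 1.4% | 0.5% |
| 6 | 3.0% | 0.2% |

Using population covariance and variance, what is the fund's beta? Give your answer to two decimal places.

0.53

r̄p = 0.4833%,  r̄m = 0.5833%
Cov = Σ(rp − r̄p)(rm − r̄m) / 6 = 0.8897
Var(rm) = Σ(rm − r̄m)² / 6 = 1.6647
β = Cov / Var = 0.8897 / 1.6647 = 0.5345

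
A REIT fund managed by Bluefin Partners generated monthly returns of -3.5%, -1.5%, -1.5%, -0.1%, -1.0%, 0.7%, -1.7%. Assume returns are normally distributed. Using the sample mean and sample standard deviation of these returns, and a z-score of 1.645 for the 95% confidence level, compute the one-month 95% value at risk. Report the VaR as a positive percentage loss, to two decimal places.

3.41

r̄ = (-3.5 − 1.5 − 1.5 − 0.1 − 1 + 0.7 − 1.7) / 7 = -1.2286%
Sample σ = √[Σ(r − r̄)² / 6] = √[10.5743 / 6] = √1.7624 = 1.3276%
VaR = −(r̄ − z·σ) = −(-1.2286 − 1.645 × 1.3276) = −(-3.4125) = 3.4125%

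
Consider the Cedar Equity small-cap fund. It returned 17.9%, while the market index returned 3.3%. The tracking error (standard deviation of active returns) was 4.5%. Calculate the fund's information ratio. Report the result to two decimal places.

3.24

IR = (Rp − Rb) / TE = (17.9% − 3.3%) / 4.5% = 14.60% / 4.5% = 3.2444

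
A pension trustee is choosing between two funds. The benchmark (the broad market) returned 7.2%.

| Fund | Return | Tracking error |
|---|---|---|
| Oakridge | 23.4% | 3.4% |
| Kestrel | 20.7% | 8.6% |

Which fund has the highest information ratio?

Oakridge: IR = (23.4% − 7.2%) / 3.4% = 4.765
Kestrel: IR = (20.7% − 7.2%) / 8.6% = 1.570
Highest: Oakridge (4.765).

Oakridge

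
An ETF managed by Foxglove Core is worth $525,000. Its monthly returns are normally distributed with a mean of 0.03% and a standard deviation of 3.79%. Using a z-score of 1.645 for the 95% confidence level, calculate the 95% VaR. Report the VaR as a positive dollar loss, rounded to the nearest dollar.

$32,574

Return at the 95% tail: μ − z·σ = 0.03% − 1.645 × 3.79% = 0.03 − 6.23455 = -6.20455%
VaR = −(-6.20455%) × $525,000 = 6.20455% × $525,000 = $32,574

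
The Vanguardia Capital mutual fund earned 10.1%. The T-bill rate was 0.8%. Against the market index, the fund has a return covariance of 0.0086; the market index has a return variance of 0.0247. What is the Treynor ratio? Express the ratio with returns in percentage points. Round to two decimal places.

β = Cov / Var = 0.0086 / 0.0247 = 0.3482
Treynor = (Rp − Rf) / β = (10.1% − 0.8%) / 0.3482 = 9.30 / 0.3482 = 26.7088

26.71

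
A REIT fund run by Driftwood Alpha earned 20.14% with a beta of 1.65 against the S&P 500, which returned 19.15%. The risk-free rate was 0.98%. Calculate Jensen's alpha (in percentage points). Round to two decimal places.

-10.82

CAPM expected return = Rf + β(Rm − Rf) = 0.98% + 1.65 × (19.15% − 0.98%) = 0.98 + 1.65 × 18.17 = 30.9605%
Jensen's α = Rp − E[R] = 20.14% − 30.9605% = -10.8205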